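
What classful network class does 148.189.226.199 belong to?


First octet: 148
Binary: 10010100
10xxxxxx -> Class B (128-191)
Class B, default mask 255.255.0.0 (/16)


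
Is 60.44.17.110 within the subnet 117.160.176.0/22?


Subnet network: 117.160.176.0
Test IP AND mask: 60.44.16.0
No, 60.44.17.110 is not in 117.160.176.0/22


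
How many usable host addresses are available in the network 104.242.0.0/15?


Host bits = 32 - 15 = 17
Total addresses = 2^17 = 131072
Usable = total - 2 (network and broadcast)
Usable hosts: 131070


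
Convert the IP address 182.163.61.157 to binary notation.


182 = 10110110
163 = 10100011
61 = 00111101
157 = 10011101
Binary: 10110110.10100011.00111101.10011101


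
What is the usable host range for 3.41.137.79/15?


Network: 3.40.0.0
Broadcast: 3.41.255.255
First usable = network + 1
Last usable = broadcast - 1
Range: 3.40.0.1 to 3.41.255.254


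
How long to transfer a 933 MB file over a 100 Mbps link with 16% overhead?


Effective throughput = 100 * (1 - 16/100) = 84 Mbps
File size in Mb = 933 * 8 = 7464 Mb
Time = 7464 / 84
Time = 88.8571 seconds


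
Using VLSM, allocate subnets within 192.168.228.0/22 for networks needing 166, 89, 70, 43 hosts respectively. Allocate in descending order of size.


166 hosts -> /24 (254 usable): 192.168.228.0/24
89 hosts -> /25 (126 usable): 192.168.229.0/25
70 hosts -> /25 (126 usable): 192.168.229.128/25
43 hosts -> /26 (62 usable): 192.168.230.0/26
Allocation: 192.168.228.0/24 (166 hosts, 254 usable); 192.168.229.0/25 (89 hosts, 126 usable); 192.168.229.128/25 (70 hosts, 126 usable); 192.168.230.0/26 (43 hosts, 62 usable)


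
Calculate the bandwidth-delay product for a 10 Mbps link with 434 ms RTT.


BDP = bandwidth * RTT
= 10 Mbps * 434 ms
= 10 * 1e6 * 434 / 1000 bits
= 4340000 bits
= 542500 bytes
= 529.7852 KB
BDP = 4340000 bits (542500 bytes)


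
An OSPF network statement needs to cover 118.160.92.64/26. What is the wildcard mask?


Subnet mask: 255.255.255.192
Wildcard = 255.255.255.255 - subnet mask
255 - 255 = 0
255 - 255 = 0
255 - 255 = 0
255 - 192 = 63
Wildcard: 0.0.0.63


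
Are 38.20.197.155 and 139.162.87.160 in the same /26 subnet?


Mask: 255.255.255.192
38.20.197.155 AND mask = 38.20.197.128
139.162.87.160 AND mask = 139.162.87.128
No, different subnets (38.20.197.128 vs 139.162.87.128)


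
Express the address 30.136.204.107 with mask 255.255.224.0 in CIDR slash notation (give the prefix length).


Binary: 11111111.11111111.11100000.00000000
Count leading 1s
Prefix: /19


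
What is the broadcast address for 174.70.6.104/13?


Network: 174.64.0.0/13
Host bits = 19
Set all host bits to 1:
Broadcast: 174.71.255.255


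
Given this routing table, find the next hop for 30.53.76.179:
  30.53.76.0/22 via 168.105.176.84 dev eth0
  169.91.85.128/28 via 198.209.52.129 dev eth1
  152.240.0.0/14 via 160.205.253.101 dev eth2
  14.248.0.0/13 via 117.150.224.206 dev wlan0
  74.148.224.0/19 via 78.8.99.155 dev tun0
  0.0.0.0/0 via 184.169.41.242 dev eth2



Longest prefix match for 30.53.76.179:
  /22 30.53.76.0: MATCH
  /28 169.91.85.128: no
  /14 152.240.0.0: no
  /13 14.248.0.0: no
  /19 74.148.224.0: no
  /0 0.0.0.0: MATCH
Selected: next-hop 168.105.176.84 via eth0 (matched /22)


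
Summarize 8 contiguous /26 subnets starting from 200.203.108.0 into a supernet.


Original prefix: /26
Number of subnets: 8 = 2^3
New prefix = 26 - 3 = 23
Supernet: 200.203.108.0/23


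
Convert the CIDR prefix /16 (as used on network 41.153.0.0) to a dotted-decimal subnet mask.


/16 means 16 network bits, 16 host bits
Binary: 11111111111111110000000000000000
Mask: 255.255.0.0


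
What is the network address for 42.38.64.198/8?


IP:   00101010.00100110.01000000.11000110
Mask: 11111111.00000000.00000000.00000000
AND operation:
Net:  00101010.00000000.00000000.00000000
Network: 42.0.0.0/8


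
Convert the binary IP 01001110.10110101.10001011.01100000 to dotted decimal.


01001110 = 78
10110101 = 181
10001011 = 139
01100000 = 96
IP: 78.181.139.96


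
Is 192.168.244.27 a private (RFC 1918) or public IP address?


RFC 1918 private ranges:
  10.0.0.0/8 (10.0.0.0 - 10.255.255.255)
  172.16.0.0/12 (172.16.0.0 - 172.31.255.255)
  192.168.0.0/16 (192.168.0.0 - 192.168.255.255)
Private (in 192.168.0.0/16)


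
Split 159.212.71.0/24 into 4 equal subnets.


New prefix = 24 + 2 = 26
Each subnet has 64 addresses
  159.212.71.0/26
  159.212.71.64/26
  159.212.71.128/26
  159.212.71.192/26
Subnets: 159.212.71.0/26, 159.212.71.64/26, 159.212.71.128/26, 159.212.71.192/26


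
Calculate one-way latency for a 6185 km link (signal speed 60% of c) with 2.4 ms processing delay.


Speed = 0.6 * 3e5 km/s = 180000 km/s
Propagation delay = 6185 / 180000 = 0.0344 s = 34.3611 ms
Processing delay = 2.4 ms
Total one-way latency = 36.7611 ms


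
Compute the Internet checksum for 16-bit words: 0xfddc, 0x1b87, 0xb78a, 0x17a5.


Sum all words (with carry folding):
+ 0xfddc = 0xfddc
+ 0x1b87 = 0x1964
+ 0xb78a = 0xd0ee
+ 0x17a5 = 0xe893
One's complement: ~0xe893
Checksum = 0x176c


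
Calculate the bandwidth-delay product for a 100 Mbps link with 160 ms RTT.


BDP = bandwidth * RTT
= 100 Mbps * 160 ms
= 100 * 1e6 * 160 / 1000 bits
= 16000000 bits
= 2000000 bytes
= 1953.125 KB
BDP = 16000000 bits (2000000 bytes)


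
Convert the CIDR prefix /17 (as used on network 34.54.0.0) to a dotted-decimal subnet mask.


/17 means 17 network bits, 15 host bits
Binary: 11111111111111111000000000000000
Mask: 255.255.128.0


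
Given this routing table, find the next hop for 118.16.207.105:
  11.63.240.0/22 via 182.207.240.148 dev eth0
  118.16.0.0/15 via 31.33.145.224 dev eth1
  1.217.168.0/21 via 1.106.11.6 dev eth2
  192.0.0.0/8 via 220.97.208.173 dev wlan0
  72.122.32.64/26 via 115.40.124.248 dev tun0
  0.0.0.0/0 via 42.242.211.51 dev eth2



Longest prefix match for 118.16.207.105:
  /22 11.63.240.0: no
  /15 118.16.0.0: MATCH
  /21 1.217.168.0: no
  /8 192.0.0.0: no
  /26 72.122.32.64: no
  /0 0.0.0.0: MATCH
Selected: next-hop 31.33.145.224 via eth1 (matched /15)


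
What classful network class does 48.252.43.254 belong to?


First octet: 48
Binary: 00110000
0xxxxxxx -> Class A (1-126)
Class A, default mask 255.0.0.0 (/8)


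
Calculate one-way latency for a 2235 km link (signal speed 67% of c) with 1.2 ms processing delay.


Speed = 0.67 * 3e5 km/s = 201000 km/s
Propagation delay = 2235 / 201000 = 0.0111 s = 11.1194 ms
Processing delay = 1.2 ms
Total one-way latency = 12.3194 ms


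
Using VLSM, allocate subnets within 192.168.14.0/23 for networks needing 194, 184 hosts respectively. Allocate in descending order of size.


194 hosts -> /24 (254 usable): 192.168.14.0/24
184 hosts -> /24 (254 usable): 192.168.15.0/24
Allocation: 192.168.14.0/24 (194 hosts, 254 usable); 192.168.15.0/24 (184 hosts, 254 usable)


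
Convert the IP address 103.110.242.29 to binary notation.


103 = 01100111
110 = 01101110
242 = 11110010
29 = 00011101
Binary: 01100111.01101110.11110010.00011101


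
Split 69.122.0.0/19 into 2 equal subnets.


New prefix = 19 + 1 = 20
Each subnet has 4096 addresses
  69.122.0.0/20
  69.122.16.0/20
Subnets: 69.122.0.0/20, 69.122.16.0/20


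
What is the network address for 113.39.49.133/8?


IP:   01110001.00100111.00110001.10000101
Mask: 11111111.00000000.00000000.00000000
AND operation:
Net:  01110001.00000000.00000000.00000000
Network: 113.0.0.0/8


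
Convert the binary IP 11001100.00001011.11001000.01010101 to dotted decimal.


11001100 = 204
00001011 = 11
11001000 = 200
01010101 = 85
IP: 204.11.200.85


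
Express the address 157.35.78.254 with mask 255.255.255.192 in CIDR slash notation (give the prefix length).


Binary: 11111111.11111111.11111111.11000000
Count leading 1s
Prefix: /26


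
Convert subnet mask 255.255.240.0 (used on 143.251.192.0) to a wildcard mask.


Subnet mask: 255.255.240.0
Wildcard = 255.255.255.255 - subnet mask
255 - 255 = 0
255 - 255 = 0
255 - 240 = 15
255 - 0 = 255
Wildcard: 0.0.15.255


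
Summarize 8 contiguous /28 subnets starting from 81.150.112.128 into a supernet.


Original prefix: /28
Number of subnets: 8 = 2^3
New prefix = 28 - 3 = 25
Supernet: 81.150.112.128/25


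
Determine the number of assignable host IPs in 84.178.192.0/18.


Host bits = 32 - 18 = 14
Total addresses = 2^14 = 16384
Usable = total - 2 (network and broadcast)
Usable hosts: 16382


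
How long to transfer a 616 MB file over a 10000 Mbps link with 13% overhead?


Effective throughput = 10000 * (1 - 13/100) = 8700 Mbps
File size in Mb = 616 * 8 = 4928 Mb
Time = 4928 / 8700
Time = 0.5664 seconds


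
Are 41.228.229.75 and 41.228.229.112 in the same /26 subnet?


Mask: 255.255.255.192
41.228.229.75 AND mask = 41.228.229.64
41.228.229.112 AND mask = 41.228.229.64
Yes, same subnet (41.228.229.64)


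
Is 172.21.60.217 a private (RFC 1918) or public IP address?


RFC 1918 private ranges:
  10.0.0.0/8 (10.0.0.0 - 10.255.255.255)
  172.16.0.0/12 (172.16.0.0 - 172.31.255.255)
  192.168.0.0/16 (192.168.0.0 - 192.168.255.255)
Private (in 172.16.0.0/12)


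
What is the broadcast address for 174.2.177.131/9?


Network: 174.0.0.0/9
Host bits = 23
Set all host bits to 1:
Broadcast: 174.127.255.255


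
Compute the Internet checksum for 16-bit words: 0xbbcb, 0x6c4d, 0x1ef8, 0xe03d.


Sum all words (with carry folding):
+ 0xbbcb = 0xbbcb
+ 0x6c4d = 0x2819
+ 0x1ef8 = 0x4711
+ 0xe03d = 0x274f
One's complement: ~0x274f
Checksum = 0xd8b0


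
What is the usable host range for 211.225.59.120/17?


Network: 211.225.0.0
Broadcast: 211.225.127.255
First usable = network + 1
Last usable = broadcast - 1
Range: 211.225.0.1 to 211.225.127.254


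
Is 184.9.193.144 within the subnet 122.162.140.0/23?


Subnet network: 122.162.140.0
Test IP AND mask: 184.9.192.0
No, 184.9.193.144 is not in 122.162.140.0/23


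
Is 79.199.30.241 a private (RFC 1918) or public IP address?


RFC 1918 private ranges:
  10.0.0.0/8 (10.0.0.0 - 10.255.255.255)
  172.16.0.0/12 (172.16.0.0 - 172.31.255.255)
  192.168.0.0/16 (192.168.0.0 - 192.168.255.255)
Public (not in any RFC 1918 range)


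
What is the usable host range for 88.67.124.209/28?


Network: 88.67.124.208
Broadcast: 88.67.124.223
First usable = network + 1
Last usable = broadcast - 1
Range: 88.67.124.209 to 88.67.124.222


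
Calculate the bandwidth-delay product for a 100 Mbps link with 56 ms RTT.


BDP = bandwidth * RTT
= 100 Mbps * 56 ms
= 100 * 1e6 * 56 / 1000 bits
= 5600000 bits
= 700000 bytes
= 683.5938 KB
BDP = 5600000 bits (700000 bytes)


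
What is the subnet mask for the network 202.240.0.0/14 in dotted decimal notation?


/14 means 14 network bits, 18 host bits
Binary: 11111111111111000000000000000000
Mask: 255.252.0.0


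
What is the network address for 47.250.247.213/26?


IP:   00101111.11111010.11110111.11010101
Mask: 11111111.11111111.11111111.11000000
AND operation:
Net:  00101111.11111010.11110111.11000000
Network: 47.250.247.192/26


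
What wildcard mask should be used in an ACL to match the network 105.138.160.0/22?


Subnet mask: 255.255.252.0
Wildcard = 255.255.255.255 - subnet mask
255 - 255 = 0
255 - 255 = 0
255 - 252 = 3
255 - 0 = 255
Wildcard: 0.0.3.255


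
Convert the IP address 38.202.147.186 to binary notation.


38 = 00100110
202 = 11001010
147 = 10010011
186 = 10111010
Binary: 00100110.11001010.10010011.10111010


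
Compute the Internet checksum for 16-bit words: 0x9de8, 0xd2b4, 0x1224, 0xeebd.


Sum all words (with carry folding):
+ 0x9de8 = 0x9de8
+ 0xd2b4 = 0x709d
+ 0x1224 = 0x82c1
+ 0xeebd = 0x717f
One's complement: ~0x717f
Checksum = 0x8e80


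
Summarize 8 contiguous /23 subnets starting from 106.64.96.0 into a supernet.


Original prefix: /23
Number of subnets: 8 = 2^3
New prefix = 23 - 3 = 20
Supernet: 106.64.96.0/20


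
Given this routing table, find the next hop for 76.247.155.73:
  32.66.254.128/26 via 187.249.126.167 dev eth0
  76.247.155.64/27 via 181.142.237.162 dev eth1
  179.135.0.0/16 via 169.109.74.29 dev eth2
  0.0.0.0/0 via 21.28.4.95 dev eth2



Longest prefix match for 76.247.155.73:
  /26 32.66.254.128: no
  /27 76.247.155.64: MATCH
  /16 179.135.0.0: no
  /0 0.0.0.0: MATCH
Selected: next-hop 181.142.237.162 via eth1 (matched /27)


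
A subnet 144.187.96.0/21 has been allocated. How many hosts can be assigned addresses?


Host bits = 32 - 21 = 11
Total addresses = 2^11 = 2048
Usable = total - 2 (network and broadcast)
Usable hosts: 2046


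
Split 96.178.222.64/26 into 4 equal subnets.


New prefix = 26 + 2 = 28
Each subnet has 16 addresses
  96.178.222.64/28
  96.178.222.80/28
  96.178.222.96/28
  96.178.222.112/28
Subnets: 96.178.222.64/28, 96.178.222.80/28, 96.178.222.96/28, 96.178.222.112/28


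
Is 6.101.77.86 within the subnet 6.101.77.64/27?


Subnet network: 6.101.77.64
Test IP AND mask: 6.101.77.64
Yes, 6.101.77.86 is in 6.101.77.64/27


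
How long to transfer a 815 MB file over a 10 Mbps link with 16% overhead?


Effective throughput = 10 * (1 - 16/100) = 8.4 Mbps
File size in Mb = 815 * 8 = 6520 Mb
Time = 6520 / 8.4
Time = 776.1905 seconds


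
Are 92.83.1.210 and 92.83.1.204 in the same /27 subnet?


Mask: 255.255.255.224
92.83.1.210 AND mask = 92.83.1.192
92.83.1.204 AND mask = 92.83.1.192
Yes, same subnet (92.83.1.192)


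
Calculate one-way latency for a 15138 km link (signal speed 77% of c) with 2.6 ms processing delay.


Speed = 0.77 * 3e5 km/s = 231000 km/s
Propagation delay = 15138 / 231000 = 0.0655 s = 65.5325 ms
Processing delay = 2.6 ms
Total one-way latency = 68.1325 ms


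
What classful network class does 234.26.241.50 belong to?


First octet: 234
Binary: 11101010
1110xxxx -> Class D (224-239)
Class D (multicast), default mask N/A


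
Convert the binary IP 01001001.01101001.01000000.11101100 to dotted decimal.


01001001 = 73
01101001 = 105
01000000 = 64
11101100 = 236
IP: 73.105.64.236


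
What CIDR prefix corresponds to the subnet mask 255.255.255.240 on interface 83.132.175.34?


Binary: 11111111.11111111.11111111.11110000
Count leading 1s
Prefix: /28


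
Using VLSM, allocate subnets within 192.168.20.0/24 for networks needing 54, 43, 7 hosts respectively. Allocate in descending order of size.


54 hosts -> /26 (62 usable): 192.168.20.0/26
43 hosts -> /26 (62 usable): 192.168.20.64/26
7 hosts -> /28 (14 usable): 192.168.20.128/28
Allocation: 192.168.20.0/26 (54 hosts, 62 usable); 192.168.20.64/26 (43 hosts, 62 usable); 192.168.20.128/28 (7 hosts, 14 usable)


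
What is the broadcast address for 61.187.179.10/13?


Network: 61.184.0.0/13
Host bits = 19
Set all host bits to 1:
Broadcast: 61.191.255.255


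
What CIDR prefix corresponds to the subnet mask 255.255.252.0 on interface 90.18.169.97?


Binary: 11111111.11111111.11111100.00000000
Count leading 1s
Prefix: /22


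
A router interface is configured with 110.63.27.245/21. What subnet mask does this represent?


/21 means 21 network bits, 11 host bits
Binary: 11111111111111111111100000000000
Mask: 255.255.248.0


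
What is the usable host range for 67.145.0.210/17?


Network: 67.145.0.0
Broadcast: 67.145.127.255
First usable = network + 1
Last usable = broadcast - 1
Range: 67.145.0.1 to 67.145.127.254


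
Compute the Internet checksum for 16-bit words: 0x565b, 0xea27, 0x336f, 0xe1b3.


Sum all words (with carry folding):
+ 0x565b = 0x565b
+ 0xea27 = 0x4083
+ 0x336f = 0x73f2
+ 0xe1b3 = 0x55a6
One's complement: ~0x55a6
Checksum = 0xaa59


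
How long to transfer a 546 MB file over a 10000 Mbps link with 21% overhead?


Effective throughput = 10000 * (1 - 21/100) = 7900 Mbps
File size in Mb = 546 * 8 = 4368 Mb
Time = 4368 / 7900
Time = 0.5529 seconds


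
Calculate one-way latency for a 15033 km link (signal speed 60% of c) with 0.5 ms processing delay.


Speed = 0.6 * 3e5 km/s = 180000 km/s
Propagation delay = 15033 / 180000 = 0.0835 s = 83.5167 ms
Processing delay = 0.5 ms
Total one-way latency = 84.0167 ms


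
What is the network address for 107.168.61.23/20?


IP:   01101011.10101000.00111101.00010111
Mask: 11111111.11111111.11110000.00000000
AND operation:
Net:  01101011.10101000.00110000.00000000
Network: 107.168.48.0/20


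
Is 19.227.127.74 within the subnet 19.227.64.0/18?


Subnet network: 19.227.64.0
Test IP AND mask: 19.227.64.0
Yes, 19.227.127.74 is in 19.227.64.0/18


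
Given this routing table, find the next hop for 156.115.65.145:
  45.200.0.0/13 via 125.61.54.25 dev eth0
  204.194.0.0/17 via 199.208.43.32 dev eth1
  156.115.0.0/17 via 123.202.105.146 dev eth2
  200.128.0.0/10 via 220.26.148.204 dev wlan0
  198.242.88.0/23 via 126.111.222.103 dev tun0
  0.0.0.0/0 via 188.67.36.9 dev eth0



Longest prefix match for 156.115.65.145:
  /13 45.200.0.0: no
  /17 204.194.0.0: no
  /17 156.115.0.0: MATCH
  /10 200.128.0.0: no
  /23 198.242.88.0: no
  /0 0.0.0.0: MATCH
Selected: next-hop 123.202.105.146 via eth2 (matched /17)


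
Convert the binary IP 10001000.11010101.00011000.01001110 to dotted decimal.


10001000 = 136
11010101 = 213
00011000 = 24
01001110 = 78
IP: 136.213.24.78


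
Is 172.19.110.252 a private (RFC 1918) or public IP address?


RFC 1918 private ranges:
  10.0.0.0/8 (10.0.0.0 - 10.255.255.255)
  172.16.0.0/12 (172.16.0.0 - 172.31.255.255)
  192.168.0.0/16 (192.168.0.0 - 192.168.255.255)
Private (in 172.16.0.0/12)


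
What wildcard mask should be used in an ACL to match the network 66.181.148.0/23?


Subnet mask: 255.255.254.0
Wildcard = 255.255.255.255 - subnet mask
255 - 255 = 0
255 - 255 = 0
255 - 254 = 1
255 - 0 = 255
Wildcard: 0.0.1.255


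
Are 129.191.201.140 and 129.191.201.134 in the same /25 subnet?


Mask: 255.255.255.128
129.191.201.140 AND mask = 129.191.201.128
129.191.201.134 AND mask = 129.191.201.128
Yes, same subnet (129.191.201.128)


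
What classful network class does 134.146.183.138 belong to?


First octet: 134
Binary: 10000110
10xxxxxx -> Class B (128-191)
Class B, default mask 255.255.0.0 (/16)


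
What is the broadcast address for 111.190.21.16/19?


Network: 111.190.0.0/19
Host bits = 13
Set all host bits to 1:
Broadcast: 111.190.31.255


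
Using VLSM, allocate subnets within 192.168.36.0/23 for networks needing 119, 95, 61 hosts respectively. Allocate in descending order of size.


119 hosts -> /25 (126 usable): 192.168.36.0/25
95 hosts -> /25 (126 usable): 192.168.36.128/25
61 hosts -> /26 (62 usable): 192.168.37.0/26
Allocation: 192.168.36.0/25 (119 hosts, 126 usable); 192.168.36.128/25 (95 hosts, 126 usable); 192.168.37.0/26 (61 hosts, 62 usable)


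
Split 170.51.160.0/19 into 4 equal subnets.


New prefix = 19 + 2 = 21
Each subnet has 2048 addresses
  170.51.160.0/21
  170.51.168.0/21
  170.51.176.0/21
  170.51.184.0/21
Subnets: 170.51.160.0/21, 170.51.168.0/21, 170.51.176.0/21, 170.51.184.0/21


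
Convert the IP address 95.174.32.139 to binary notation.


95 = 01011111
174 = 10101110
32 = 00100000
139 = 10001011
Binary: 01011111.10101110.00100000.10001011


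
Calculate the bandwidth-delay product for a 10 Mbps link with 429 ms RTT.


BDP = bandwidth * RTT
= 10 Mbps * 429 ms
= 10 * 1e6 * 429 / 1000 bits
= 4290000 bits
= 536250 bytes
= 523.6816 KB
BDP = 4290000 bits (536250 bytes)


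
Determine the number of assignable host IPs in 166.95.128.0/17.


Host bits = 32 - 17 = 15
Total addresses = 2^15 = 32768
Usable = total - 2 (network and broadcast)
Usable hosts: 32766


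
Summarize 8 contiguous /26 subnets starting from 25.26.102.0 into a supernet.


Original prefix: /26
Number of subnets: 8 = 2^3
New prefix = 26 - 3 = 23
Supernet: 25.26.102.0/23


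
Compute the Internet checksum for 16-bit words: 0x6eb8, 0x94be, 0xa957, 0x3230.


Sum all words (with carry folding):
+ 0x6eb8 = 0x6eb8
+ 0x94be = 0x0377
+ 0xa957 = 0xacce
+ 0x3230 = 0xdefe
One's complement: ~0xdefe
Checksum = 0x2101


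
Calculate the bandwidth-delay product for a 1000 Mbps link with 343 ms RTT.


BDP = bandwidth * RTT
= 1000 Mbps * 343 ms
= 1000 * 1e6 * 343 / 1000 bits
= 343000000 bits
= 42875000 bytes
= 41870.1172 KB
BDP = 343000000 bits (42875000 bytes)


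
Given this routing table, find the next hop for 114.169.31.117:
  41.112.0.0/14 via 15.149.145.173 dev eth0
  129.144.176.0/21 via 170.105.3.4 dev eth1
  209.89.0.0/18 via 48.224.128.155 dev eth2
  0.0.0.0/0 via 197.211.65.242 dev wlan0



Longest prefix match for 114.169.31.117:
  /14 41.112.0.0: no
  /21 129.144.176.0: no
  /18 209.89.0.0: no
  /0 0.0.0.0: MATCH
Selected: next-hop 197.211.65.242 via wlan0 (matched /0)


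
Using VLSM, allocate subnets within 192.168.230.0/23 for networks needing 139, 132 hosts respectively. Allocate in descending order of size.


139 hosts -> /24 (254 usable): 192.168.230.0/24
132 hosts -> /24 (254 usable): 192.168.231.0/24
Allocation: 192.168.230.0/24 (139 hosts, 254 usable); 192.168.231.0/24 (132 hosts, 254 usable)


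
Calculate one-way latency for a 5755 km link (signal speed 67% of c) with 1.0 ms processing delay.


Speed = 0.67 * 3e5 km/s = 201000 km/s
Propagation delay = 5755 / 201000 = 0.0286 s = 28.6318 ms
Processing delay = 1.0 ms
Total one-way latency = 29.6318 ms


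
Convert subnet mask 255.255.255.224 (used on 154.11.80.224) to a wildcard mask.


Subnet mask: 255.255.255.224
Wildcard = 255.255.255.255 - subnet mask
255 - 255 = 0
255 - 255 = 0
255 - 255 = 0
255 - 224 = 31
Wildcard: 0.0.0.31


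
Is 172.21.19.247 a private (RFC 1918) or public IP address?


RFC 1918 private ranges:
  10.0.0.0/8 (10.0.0.0 - 10.255.255.255)
  172.16.0.0/12 (172.16.0.0 - 172.31.255.255)
  192.168.0.0/16 (192.168.0.0 - 192.168.255.255)
Private (in 172.16.0.0/12)


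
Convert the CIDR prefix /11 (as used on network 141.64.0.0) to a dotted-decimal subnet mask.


/11 means 11 network bits, 21 host bits
Binary: 11111111111000000000000000000000
Mask: 255.224.0.0


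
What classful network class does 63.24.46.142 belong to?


First octet: 63
Binary: 00111111
0xxxxxxx -> Class A (1-126)
Class A, default mask 255.0.0.0 (/8)


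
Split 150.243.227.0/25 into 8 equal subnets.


New prefix = 25 + 3 = 28
Each subnet has 16 addresses
  150.243.227.0/28
  150.243.227.16/28
  150.243.227.32/28
  150.243.227.48/28
  150.243.227.64/28
  150.243.227.80/28
  150.243.227.96/28
  150.243.227.112/28
Subnets: 150.243.227.0/28, 150.243.227.16/28, 150.243.227.32/28, 150.243.227.48/28, 150.243.227.64/28, 150.243.227.80/28, 150.243.227.96/28, 150.243.227.112/28


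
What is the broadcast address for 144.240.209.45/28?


Network: 144.240.209.32/28
Host bits = 4
Set all host bits to 1:
Broadcast: 144.240.209.47


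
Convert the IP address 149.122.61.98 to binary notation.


149 = 10010101
122 = 01111010
61 = 00111101
98 = 01100010
Binary: 10010101.01111010.00111101.01100010


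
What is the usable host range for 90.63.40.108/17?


Network: 90.63.0.0
Broadcast: 90.63.127.255
First usable = network + 1
Last usable = broadcast - 1
Range: 90.63.0.1 to 90.63.127.254


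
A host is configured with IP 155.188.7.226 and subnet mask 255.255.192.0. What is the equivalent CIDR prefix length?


Binary: 11111111.11111111.11000000.00000000
Count leading 1s
Prefix: /18


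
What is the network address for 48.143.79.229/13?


IP:   00110000.10001111.01001111.11100101
Mask: 11111111.11111000.00000000.00000000
AND operation:
Net:  00110000.10001000.00000000.00000000
Network: 48.136.0.0/13


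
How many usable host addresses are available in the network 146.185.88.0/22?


Host bits = 32 - 22 = 10
Total addresses = 2^10 = 1024
Usable = total - 2 (network and broadcast)
Usable hosts: 1022


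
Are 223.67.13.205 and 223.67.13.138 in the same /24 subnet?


Mask: 255.255.255.0
223.67.13.205 AND mask = 223.67.13.0
223.67.13.138 AND mask = 223.67.13.0
Yes, same subnet (223.67.13.0)


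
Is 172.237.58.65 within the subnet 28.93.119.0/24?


Subnet network: 28.93.119.0
Test IP AND mask: 172.237.58.0
No, 172.237.58.65 is not in 28.93.119.0/24


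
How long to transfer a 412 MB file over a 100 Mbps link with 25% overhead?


Effective throughput = 100 * (1 - 25/100) = 75 Mbps
File size in Mb = 412 * 8 = 3296 Mb
Time = 3296 / 75
Time = 43.9467 seconds


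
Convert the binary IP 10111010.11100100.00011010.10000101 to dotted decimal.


10111010 = 186
11100100 = 228
00011010 = 26
10000101 = 133
IP: 186.228.26.133


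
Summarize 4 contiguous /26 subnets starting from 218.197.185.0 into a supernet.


Original prefix: /26
Number of subnets: 4 = 2^2
New prefix = 26 - 2 = 24
Supernet: 218.197.185.0/24


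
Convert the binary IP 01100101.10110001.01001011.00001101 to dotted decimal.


01100101 = 101
10110001 = 177
01001011 = 75
00001101 = 13
IP: 101.177.75.13


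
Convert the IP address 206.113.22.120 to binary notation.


206 = 11001110
113 = 01110001
22 = 00010110
120 = 01111000
Binary: 11001110.01110001.00010110.01111000


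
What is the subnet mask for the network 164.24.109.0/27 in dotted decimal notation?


/27 means 27 network bits, 5 host bits
Binary: 11111111111111111111111111100000
Mask: 255.255.255.224


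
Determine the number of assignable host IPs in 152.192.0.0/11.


Host bits = 32 - 11 = 21
Total addresses = 2^21 = 2097152
Usable = total - 2 (network and broadcast)
Usable hosts: 2097150


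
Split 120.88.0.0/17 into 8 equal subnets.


New prefix = 17 + 3 = 20
Each subnet has 4096 addresses
  120.88.0.0/20
  120.88.16.0/20
  120.88.32.0/20
  120.88.48.0/20
  120.88.64.0/20
  120.88.80.0/20
  120.88.96.0/20
  120.88.112.0/20
Subnets: 120.88.0.0/20, 120.88.16.0/20, 120.88.32.0/20, 120.88.48.0/20, 120.88.64.0/20, 120.88.80.0/20, 120.88.96.0/20, 120.88.112.0/20


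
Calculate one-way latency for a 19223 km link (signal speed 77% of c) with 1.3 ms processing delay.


Speed = 0.77 * 3e5 km/s = 231000 km/s
Propagation delay = 19223 / 231000 = 0.0832 s = 83.2165 ms
Processing delay = 1.3 ms
Total one-way latency = 84.5165 ms


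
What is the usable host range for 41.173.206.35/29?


Network: 41.173.206.32
Broadcast: 41.173.206.39
First usable = network + 1
Last usable = broadcast - 1
Range: 41.173.206.33 to 41.173.206.38


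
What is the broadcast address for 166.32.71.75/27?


Network: 166.32.71.64/27
Host bits = 5
Set all host bits to 1:
Broadcast: 166.32.71.95


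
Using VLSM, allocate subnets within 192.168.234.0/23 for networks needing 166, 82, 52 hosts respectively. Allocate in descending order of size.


166 hosts -> /24 (254 usable): 192.168.234.0/24
82 hosts -> /25 (126 usable): 192.168.235.0/25
52 hosts -> /26 (62 usable): 192.168.235.128/26
Allocation: 192.168.234.0/24 (166 hosts, 254 usable); 192.168.235.0/25 (82 hosts, 126 usable); 192.168.235.128/26 (52 hosts, 62 usable)


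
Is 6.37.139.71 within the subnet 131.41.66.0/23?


Subnet network: 131.41.66.0
Test IP AND mask: 6.37.138.0
No, 6.37.139.71 is not in 131.41.66.0/23


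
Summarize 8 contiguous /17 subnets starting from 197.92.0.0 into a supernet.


Original prefix: /17
Number of subnets: 8 = 2^3
New prefix = 17 - 3 = 14
Supernet: 197.92.0.0/14


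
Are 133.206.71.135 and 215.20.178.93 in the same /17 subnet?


Mask: 255.255.128.0
133.206.71.135 AND mask = 133.206.0.0
215.20.178.93 AND mask = 215.20.128.0
No, different subnets (133.206.0.0 vs 215.20.128.0)


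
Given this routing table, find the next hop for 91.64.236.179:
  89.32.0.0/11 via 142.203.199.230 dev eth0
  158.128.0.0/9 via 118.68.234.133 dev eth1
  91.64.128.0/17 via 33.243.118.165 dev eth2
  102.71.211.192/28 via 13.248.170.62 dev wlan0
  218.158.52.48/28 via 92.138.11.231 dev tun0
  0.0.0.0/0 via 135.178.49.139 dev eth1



Longest prefix match for 91.64.236.179:
  /11 89.32.0.0: no
  /9 158.128.0.0: no
  /17 91.64.128.0: MATCH
  /28 102.71.211.192: no
  /28 218.158.52.48: no
  /0 0.0.0.0: MATCH
Selected: next-hop 33.243.118.165 via eth2 (matched /17)


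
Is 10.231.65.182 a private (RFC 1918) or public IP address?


RFC 1918 private ranges:
  10.0.0.0/8 (10.0.0.0 - 10.255.255.255)
  172.16.0.0/12 (172.16.0.0 - 172.31.255.255)
  192.168.0.0/16 (192.168.0.0 - 192.168.255.255)
Private (in 10.0.0.0/8)


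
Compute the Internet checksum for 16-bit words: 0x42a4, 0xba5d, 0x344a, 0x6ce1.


Sum all words (with carry folding):
+ 0x42a4 = 0x42a4
+ 0xba5d = 0xfd01
+ 0x344a = 0x314c
+ 0x6ce1 = 0x9e2d
One's complement: ~0x9e2d
Checksum = 0x61d2


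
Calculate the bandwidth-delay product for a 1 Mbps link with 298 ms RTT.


BDP = bandwidth * RTT
= 1 Mbps * 298 ms
= 1 * 1e6 * 298 / 1000 bits
= 298000 bits
= 37250 bytes
= 36.377 KB
BDP = 298000 bits (37250 bytes)


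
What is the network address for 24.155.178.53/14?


IP:   00011000.10011011.10110010.00110101
Mask: 11111111.11111100.00000000.00000000
AND operation:
Net:  00011000.10011000.00000000.00000000
Network: 24.152.0.0/14


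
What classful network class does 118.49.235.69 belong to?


First octet: 118
Binary: 01110110
0xxxxxxx -> Class A (1-126)
Class A, default mask 255.0.0.0 (/8)


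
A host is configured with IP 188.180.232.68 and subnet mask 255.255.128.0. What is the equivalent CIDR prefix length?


Binary: 11111111.11111111.10000000.00000000
Count leading 1s
Prefix: /17


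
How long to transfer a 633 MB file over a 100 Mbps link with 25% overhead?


Effective throughput = 100 * (1 - 25/100) = 75 Mbps
File size in Mb = 633 * 8 = 5064 Mb
Time = 5064 / 75
Time = 67.52 seconds


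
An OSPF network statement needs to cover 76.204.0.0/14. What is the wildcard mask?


Subnet mask: 255.252.0.0
Wildcard = 255.255.255.255 - subnet mask
255 - 255 = 0
255 - 252 = 3
255 - 0 = 255
255 - 0 = 255
Wildcard: 0.3.255.255


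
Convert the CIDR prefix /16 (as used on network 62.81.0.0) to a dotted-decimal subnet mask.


/16 means 16 network bits, 16 host bits
Binary: 11111111111111110000000000000000
Mask: 255.255.0.0


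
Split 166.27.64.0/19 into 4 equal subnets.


New prefix = 19 + 2 = 21
Each subnet has 2048 addresses
  166.27.64.0/21
  166.27.72.0/21
  166.27.80.0/21
  166.27.88.0/21
Subnets: 166.27.64.0/21, 166.27.72.0/21, 166.27.80.0/21, 166.27.88.0/21


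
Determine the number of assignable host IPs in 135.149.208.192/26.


Host bits = 32 - 26 = 6
Total addresses = 2^6 = 64
Usable = total - 2 (network and broadcast)
Usable hosts: 62


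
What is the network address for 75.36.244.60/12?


IP:   01001011.00100100.11110100.00111100
Mask: 11111111.11110000.00000000.00000000
AND operation:
Net:  01001011.00100000.00000000.00000000
Network: 75.32.0.0/12


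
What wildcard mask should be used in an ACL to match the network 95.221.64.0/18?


Subnet mask: 255.255.192.0
Wildcard = 255.255.255.255 - subnet mask
255 - 255 = 0
255 - 255 = 0
255 - 192 = 63
255 - 0 = 255
Wildcard: 0.0.63.255


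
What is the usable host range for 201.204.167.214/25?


Network: 201.204.167.128
Broadcast: 201.204.167.255
First usable = network + 1
Last usable = broadcast - 1
Range: 201.204.167.129 to 201.204.167.254


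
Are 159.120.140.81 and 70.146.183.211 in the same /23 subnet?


Mask: 255.255.254.0
159.120.140.81 AND mask = 159.120.140.0
70.146.183.211 AND mask = 70.146.182.0
No, different subnets (159.120.140.0 vs 70.146.182.0)


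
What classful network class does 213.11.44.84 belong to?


First octet: 213
Binary: 11010101
110xxxxx -> Class C (192-223)
Class C, default mask 255.255.255.0 (/24)


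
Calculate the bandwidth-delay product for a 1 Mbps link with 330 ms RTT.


BDP = bandwidth * RTT
= 1 Mbps * 330 ms
= 1 * 1e6 * 330 / 1000 bits
= 330000 bits
= 41250 bytes
= 40.2832 KB
BDP = 330000 bits (41250 bytes)


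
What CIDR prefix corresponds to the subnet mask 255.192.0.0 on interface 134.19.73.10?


Binary: 11111111.11000000.00000000.00000000
Count leading 1s
Prefix: /10


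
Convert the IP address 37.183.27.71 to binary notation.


37 = 00100101
183 = 10110111
27 = 00011011
71 = 01000111
Binary: 00100101.10110111.00011011.01000111


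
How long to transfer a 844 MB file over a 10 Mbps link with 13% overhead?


Effective throughput = 10 * (1 - 13/100) = 8.7 Mbps
File size in Mb = 844 * 8 = 6752 Mb
Time = 6752 / 8.7
Time = 776.092 seconds


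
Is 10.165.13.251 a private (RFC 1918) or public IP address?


RFC 1918 private ranges:
  10.0.0.0/8 (10.0.0.0 - 10.255.255.255)
  172.16.0.0/12 (172.16.0.0 - 172.31.255.255)
  192.168.0.0/16 (192.168.0.0 - 192.168.255.255)
Private (in 10.0.0.0/8)


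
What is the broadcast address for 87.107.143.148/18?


Network: 87.107.128.0/18
Host bits = 14
Set all host bits to 1:
Broadcast: 87.107.191.255


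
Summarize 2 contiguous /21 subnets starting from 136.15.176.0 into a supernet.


Original prefix: /21
Number of subnets: 2 = 2^1
New prefix = 21 - 1 = 20
Supernet: 136.15.176.0/20


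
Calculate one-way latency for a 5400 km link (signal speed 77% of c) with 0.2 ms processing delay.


Speed = 0.77 * 3e5 km/s = 231000 km/s
Propagation delay = 5400 / 231000 = 0.0234 s = 23.3766 ms
Processing delay = 0.2 ms
Total one-way latency = 23.5766 ms


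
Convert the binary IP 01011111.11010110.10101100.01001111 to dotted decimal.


01011111 = 95
11010110 = 214
10101100 = 172
01001111 = 79
IP: 95.214.172.79


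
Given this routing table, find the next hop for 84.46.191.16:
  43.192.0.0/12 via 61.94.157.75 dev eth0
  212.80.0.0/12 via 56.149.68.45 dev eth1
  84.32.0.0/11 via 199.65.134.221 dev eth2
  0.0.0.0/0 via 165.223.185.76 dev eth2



Longest prefix match for 84.46.191.16:
  /12 43.192.0.0: no
  /12 212.80.0.0: no
  /11 84.32.0.0: MATCH
  /0 0.0.0.0: MATCH
Selected: next-hop 199.65.134.221 via eth2 (matched /11)


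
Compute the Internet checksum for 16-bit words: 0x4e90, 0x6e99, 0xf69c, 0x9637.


Sum all words (with carry folding):
+ 0x4e90 = 0x4e90
+ 0x6e99 = 0xbd29
+ 0xf69c = 0xb3c6
+ 0x9637 = 0x49fe
One's complement: ~0x49fe
Checksum = 0xb601


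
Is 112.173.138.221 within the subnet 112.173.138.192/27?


Subnet network: 112.173.138.192
Test IP AND mask: 112.173.138.192
Yes, 112.173.138.221 is in 112.173.138.192/27


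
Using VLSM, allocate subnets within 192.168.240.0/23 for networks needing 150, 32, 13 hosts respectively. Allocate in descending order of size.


150 hosts -> /24 (254 usable): 192.168.240.0/24
32 hosts -> /26 (62 usable): 192.168.241.0/26
13 hosts -> /28 (14 usable): 192.168.241.64/28
Allocation: 192.168.240.0/24 (150 hosts, 254 usable); 192.168.241.0/26 (32 hosts, 62 usable); 192.168.241.64/28 (13 hosts, 14 usable)


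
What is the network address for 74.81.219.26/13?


IP:   01001010.01010001.11011011.00011010
Mask: 11111111.11111000.00000000.00000000
AND operation:
Net:  01001010.01010000.00000000.00000000
Network: 74.80.0.0/13


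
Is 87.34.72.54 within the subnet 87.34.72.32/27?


Subnet network: 87.34.72.32
Test IP AND mask: 87.34.72.32
Yes, 87.34.72.54 is in 87.34.72.32/27


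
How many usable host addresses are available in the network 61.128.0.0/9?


Host bits = 32 - 9 = 23
Total addresses = 2^23 = 8388608
Usable = total - 2 (network and broadcast)
Usable hosts: 8388606


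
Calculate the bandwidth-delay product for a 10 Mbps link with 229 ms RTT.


BDP = bandwidth * RTT
= 10 Mbps * 229 ms
= 10 * 1e6 * 229 / 1000 bits
= 2290000 bits
= 286250 bytes
= 279.541 KB
BDP = 2290000 bits (286250 bytes)


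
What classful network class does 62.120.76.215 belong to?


First octet: 62
Binary: 00111110
0xxxxxxx -> Class A (1-126)
Class A, default mask 255.0.0.0 (/8)


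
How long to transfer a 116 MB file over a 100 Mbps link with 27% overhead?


Effective throughput = 100 * (1 - 27/100) = 73 Mbps
File size in Mb = 116 * 8 = 928 Mb
Time = 928 / 73
Time = 12.7123 seconds


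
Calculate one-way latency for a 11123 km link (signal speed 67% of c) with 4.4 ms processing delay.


Speed = 0.67 * 3e5 km/s = 201000 km/s
Propagation delay = 11123 / 201000 = 0.0553 s = 55.3383 ms
Processing delay = 4.4 ms
Total one-way latency = 59.7383 ms


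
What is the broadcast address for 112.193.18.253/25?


Network: 112.193.18.128/25
Host bits = 7
Set all host bits to 1:
Broadcast: 112.193.18.255


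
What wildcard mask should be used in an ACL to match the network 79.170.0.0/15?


Subnet mask: 255.254.0.0
Wildcard = 255.255.255.255 - subnet mask
255 - 255 = 0
255 - 254 = 1
255 - 0 = 255
255 - 0 = 255
Wildcard: 0.1.255.255


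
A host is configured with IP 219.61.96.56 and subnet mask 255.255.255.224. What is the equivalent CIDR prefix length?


Binary: 11111111.11111111.11111111.11100000
Count leading 1s
Prefix: /27


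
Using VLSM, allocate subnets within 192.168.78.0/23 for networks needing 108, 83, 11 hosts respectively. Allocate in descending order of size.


108 hosts -> /25 (126 usable): 192.168.78.0/25
83 hosts -> /25 (126 usable): 192.168.78.128/25
11 hosts -> /28 (14 usable): 192.168.79.0/28
Allocation: 192.168.78.0/25 (108 hosts, 126 usable); 192.168.78.128/25 (83 hosts, 126 usable); 192.168.79.0/28 (11 hosts, 14 usable)


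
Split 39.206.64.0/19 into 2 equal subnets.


New prefix = 19 + 1 = 20
Each subnet has 4096 addresses
  39.206.64.0/20
  39.206.80.0/20
Subnets: 39.206.64.0/20, 39.206.80.0/20


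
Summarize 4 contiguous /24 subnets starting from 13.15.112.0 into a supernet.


Original prefix: /24
Number of subnets: 4 = 2^2
New prefix = 24 - 2 = 22
Supernet: 13.15.112.0/22


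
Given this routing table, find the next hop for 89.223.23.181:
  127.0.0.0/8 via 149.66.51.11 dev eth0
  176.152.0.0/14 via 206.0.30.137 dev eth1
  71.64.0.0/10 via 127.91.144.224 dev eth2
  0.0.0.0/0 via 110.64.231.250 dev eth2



Longest prefix match for 89.223.23.181:
  /8 127.0.0.0: no
  /14 176.152.0.0: no
  /10 71.64.0.0: no
  /0 0.0.0.0: MATCH
Selected: next-hop 110.64.231.250 via eth2 (matched /0)


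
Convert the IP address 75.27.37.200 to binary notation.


75 = 01001011
27 = 00011011
37 = 00100101
200 = 11001000
Binary: 01001011.00011011.00100101.11001000


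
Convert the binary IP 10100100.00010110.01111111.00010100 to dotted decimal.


10100100 = 164
00010110 = 22
01111111 = 127
00010100 = 20
IP: 164.22.127.20


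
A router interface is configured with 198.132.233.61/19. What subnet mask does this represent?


/19 means 19 network bits, 13 host bits
Binary: 11111111111111111110000000000000
Mask: 255.255.224.0


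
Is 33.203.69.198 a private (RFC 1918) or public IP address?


RFC 1918 private ranges:
  10.0.0.0/8 (10.0.0.0 - 10.255.255.255)
  172.16.0.0/12 (172.16.0.0 - 172.31.255.255)
  192.168.0.0/16 (192.168.0.0 - 192.168.255.255)
Public (not in any RFC 1918 range)


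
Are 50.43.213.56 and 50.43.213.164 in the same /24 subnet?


Mask: 255.255.255.0
50.43.213.56 AND mask = 50.43.213.0
50.43.213.164 AND mask = 50.43.213.0
Yes, same subnet (50.43.213.0)


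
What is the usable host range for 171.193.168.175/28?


Network: 171.193.168.160
Broadcast: 171.193.168.175
First usable = network + 1
Last usable = broadcast - 1
Range: 171.193.168.161 to 171.193.168.174


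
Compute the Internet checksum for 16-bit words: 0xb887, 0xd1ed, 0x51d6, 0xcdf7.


Sum all words (with carry folding):
+ 0xb887 = 0xb887
+ 0xd1ed = 0x8a75
+ 0x51d6 = 0xdc4b
+ 0xcdf7 = 0xaa43
One's complement: ~0xaa43
Checksum = 0x55bc


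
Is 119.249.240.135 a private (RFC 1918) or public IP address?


RFC 1918 private ranges:
  10.0.0.0/8 (10.0.0.0 - 10.255.255.255)
  172.16.0.0/12 (172.16.0.0 - 172.31.255.255)
  192.168.0.0/16 (192.168.0.0 - 192.168.255.255)
Public (not in any RFC 1918 range)


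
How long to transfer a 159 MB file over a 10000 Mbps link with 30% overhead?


Effective throughput = 10000 * (1 - 30/100) = 7000 Mbps
File size in Mb = 159 * 8 = 1272 Mb
Time = 1272 / 7000
Time = 0.1817 seconds
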